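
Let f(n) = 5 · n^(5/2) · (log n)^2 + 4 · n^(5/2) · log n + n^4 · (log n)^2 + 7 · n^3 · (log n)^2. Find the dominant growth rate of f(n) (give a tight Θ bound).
f(n) ∈ Θ(n^4 · (log n)^2)

Compare the terms by growth order. For large n, n^a · (log n)^b dominates n^a' · (log n)^b' iff a > a', or (a = a' and b > b'). Ranking the 4 terms shows the dominant one is n^4 · (log n)^2. Hence f(n) ∈ Θ(n^4 · (log n)^2).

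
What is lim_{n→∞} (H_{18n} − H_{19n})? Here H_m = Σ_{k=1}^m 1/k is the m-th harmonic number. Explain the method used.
lim = ln(18/19)

Euler-Maclaurin gives H_m = ln m + γ + 1/(2m) + O(1/m^2). The γ and O(1/m) terms cancel in the difference:
  H_{18n} − H_{19n} = ln(18n) − ln(19n) + O(1/n) = ln(18/19) + O(1/n).
Hence the limit is ln(18/19).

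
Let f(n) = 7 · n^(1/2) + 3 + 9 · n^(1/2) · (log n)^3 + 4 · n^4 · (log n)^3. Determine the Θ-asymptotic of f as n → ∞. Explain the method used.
f(n) ∈ Θ(n^4 · (log n)^3)

Compare the terms by growth order. For large n, n^a · (log n)^b dominates n^a' · (log n)^b' iff a > a', or (a = a' and b > b'). Ranking the 4 terms shows the dominant one is 4 · n^4 · (log n)^3. Hence f(n) ∈ Θ(n^4 · (log n)^3).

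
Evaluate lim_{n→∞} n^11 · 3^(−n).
lim = 0

Exponentials with base > 1 dominate every fixed polynomial: for any fixed c, n^c / 3^n → 0 as n → ∞ (e.g. by the ratio test, or by writing 3^n = e^(n ln 3) and noting e^(n ln 3) / n^c → ∞). Hence n^11 · 3^(−n) = n^11 / 3^n → 0.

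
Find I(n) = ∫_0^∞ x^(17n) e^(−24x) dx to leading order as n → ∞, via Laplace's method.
I(n) ~ (sqrt(2π·17n) / 24) · (17n/(24e))^(17n)

Write the integrand as exp(17n ln x − 24x) and set f(x) = 17n ln x − 24x. Then f'(x) = 17n/x − 24 = 0 at x* = 17n/24, and f''(x*) = −17n/x*^2 = −24^2/(17n). Laplace's method (interior maximum) gives
  I(n) ~ e^(f(x*)) · sqrt(2π / |f''(x*)|)
        = exp(17n ln(17n/24) − 17n) · sqrt(2π · 17n / 24^2)
        = (17n/24)^(17n) e^(−17n) · sqrt(2π·17n) / 24
        = (sqrt(2π·17n) / 24) · (17n/(24e))^(17n).
This matches Γ(17n+1)/24^(17n+1) with Stirling applied to Γ.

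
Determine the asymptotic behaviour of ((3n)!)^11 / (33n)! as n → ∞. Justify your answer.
((3n)!)^11/(33n)! ~ ((2π·3n)^(10/2) / sqrt(11)) · 11^(−11·3n)  →  0

Write N = 3n. Stirling: N! ~ sqrt(2π N)(N/e)^N and (11N)! ~ sqrt(2π·11N)·(11N/e)^(11N).
  (N!)^11/(11N)! ~ (2π N)^(11/2) (N/e)^(11N) / [sqrt(2π·11N) (11N/e)^(11N)]
     = (2π N)^(11/2) / sqrt(2π·11N) · (N/(11N))^(11N)
     = (2π N)^((11−1)/2) / sqrt(11) · 11^(−11N).
Since 11^11 > 1, the factor 11^(−11N) decays exponentially, so the ratio → 0. Substituting N = 3n gives the stated form.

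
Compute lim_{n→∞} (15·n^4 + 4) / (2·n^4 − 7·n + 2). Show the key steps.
lim = 15/2

For large n the leading n^4 terms dominate both numerator and denominator. Dividing top and bottom by n^4, every other term tends to 0, leaving 15/2.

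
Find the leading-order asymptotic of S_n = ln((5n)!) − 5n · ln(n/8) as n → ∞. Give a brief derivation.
S_n ~ 5n · (ln 40 − 1) + O(ln n)

Stirling: ln((5n)!) = 5n ln(5n) − 5n + O(ln n).
  S_n = 5n ln(5n) − 5n − 5n ln(n/8) + O(ln n)
      = 5n ln(5n) − 5n ln n + 5n ln 8 − 5n + O(ln n)
      = 5n ln 5 + 5n ln 8 − 5n + O(ln n)
      = 5n (ln 40 − 1) + O(ln n).
Numerically ln(40) − 1 ≈ 2.6889.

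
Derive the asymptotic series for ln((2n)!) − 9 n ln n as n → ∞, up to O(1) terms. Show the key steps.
ln((2n)!) − 9 n ln n = −7 n ln n + 2(ln 2 − 1) n + (1/2) ln(2π·2n) + O(1/n)

Stirling: ln((2n)!) = 2n ln(2n) − 2n + (1/2) ln(2π·2n) + O(1/n).
Expand 2n ln(2n) = 2n (ln n + ln 2) = 2n ln n + 2n ln 2.
Subtract 9n ln n: leading term is (2 − 9) n ln n = −7 n ln n. The next term is 2n ln 2 − 2n = 2(ln 2 − 1) n. Then the (1/2) ln(2π·2n) correction.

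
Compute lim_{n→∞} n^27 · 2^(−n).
lim = 0

Exponentials with base > 1 dominate every fixed polynomial: for any fixed c, n^c / 2^n → 0 as n → ∞ (e.g. by the ratio test, or by writing 2^n = e^(n ln 2) and noting e^(n ln 2) / n^c → ∞). Hence n^27 · 2^(−n) = n^27 / 2^n → 0.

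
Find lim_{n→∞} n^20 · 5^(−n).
lim = 0

Exponentials with base > 1 dominate every fixed polynomial: for any fixed c, n^c / 5^n → 0 as n → ∞ (e.g. by the ratio test, or by writing 5^n = e^(n ln 5) and noting e^(n ln 5) / n^c → ∞). Hence n^20 · 5^(−n) = n^20 / 5^n → 0.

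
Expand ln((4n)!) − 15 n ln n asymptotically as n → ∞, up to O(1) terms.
ln((4n)!) − 15 n ln n = −11 n ln n + 4(ln 4 − 1) n + (1/2) ln(2π·4n) + O(1/n)

Stirling: ln((4n)!) = 4n ln(4n) − 4n + (1/2) ln(2π·4n) + O(1/n).
Expand 4n ln(4n) = 4n (ln n + ln 4) = 4n ln n + 4n ln 4.
Subtract 15n ln n: leading term is (4 − 15) n ln n = −11 n ln n. The next term is 4n ln 4 − 4n = 4(ln 4 − 1) n. Then the (1/2) ln(2π·4n) correction.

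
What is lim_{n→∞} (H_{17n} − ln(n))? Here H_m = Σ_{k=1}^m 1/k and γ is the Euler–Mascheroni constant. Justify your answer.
lim = ln 17 + γ

By Euler-Maclaurin, H_m = ln m + γ + O(1/m). So
  H_{17n} − ln(n) = ln(17n) + γ − ln(n) + O(1/n)
                       = ln(17/1) + γ + O(1/n).
Hence the limit is ln(17/1) + γ.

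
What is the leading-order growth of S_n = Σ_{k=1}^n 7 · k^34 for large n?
S_n ~ n^35 / 5

By integral comparison (Euler-Maclaurin), Σ_{k=1}^n 7 · k^34 = 7 · ∫_0^n x^34 dx + O(n^34) = 7 · n^35/35 = n^35 / 5 + O(n^34). (Equivalently, Faulhaber's formula gives the same leading term.)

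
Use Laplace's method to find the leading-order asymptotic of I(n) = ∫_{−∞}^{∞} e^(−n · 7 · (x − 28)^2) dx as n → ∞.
I(n) = sqrt(π/(7n))

Here φ(x) = 7 · (x − 28)^2 has its unique minimum at x* = 28 with φ(x*) = 0 and φ''(x*) = 14. Laplace's method gives
  I(n) ~ e^(−n φ(x*)) · sqrt(2π / (n · φ''(x*))) = sqrt(2π / (14n)) = sqrt(π/(7n)).
This is exact: substituting u = (x − 28)·sqrt(7n) gives I(n) = (1/sqrt(7n)) ∫_{−∞}^{∞} e^(−u^2) du = sqrt(π/(7n)).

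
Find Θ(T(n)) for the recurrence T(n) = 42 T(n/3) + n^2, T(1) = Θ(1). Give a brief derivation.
T(n) = Θ(n^(log_3 42))

Master theorem: compare f(n) = n^2 to n^(log_3 42) where log_3 42 ≈ 3.402. Since 2 < log_3 42, we have f(n) = O(n^(log_3 42 − ε)) for some ε > 0 — Case 1. Hence T(n) = Θ(n^(log_3 42)).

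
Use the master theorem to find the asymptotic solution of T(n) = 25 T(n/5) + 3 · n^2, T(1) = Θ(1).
T(n) = Θ(n^2 log n)

log_5 25 = 2, and f(n) = 3 · n^2 = Θ(n^(log_5 25)). This is Case 2 of the master theorem: T(n) = Θ(f(n) · log n) = Θ(n^2 log n).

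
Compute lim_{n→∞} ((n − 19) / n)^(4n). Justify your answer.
lim = e^(−76)

Rewrite as (1 − 19/n)^(4n). By the standard limit (1 + x/n)^n → e^x, we have (1 − 19/n)^n → e^(−19), and raising to the 4th power gives e^(−76).
More precisely, ln[(1 − 19/n)^(4n)] = 4n · ln(1 − 19/n) = 4n · (-19/n + O(1/n^2)) = -76 + O(1/n) → -76.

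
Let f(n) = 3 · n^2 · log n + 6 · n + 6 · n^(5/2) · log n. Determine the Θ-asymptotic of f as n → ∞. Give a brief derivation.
f(n) ∈ Θ(n^(5/2) · log n)

Compare the terms by growth order. For large n, n^a · (log n)^b dominates n^a' · (log n)^b' iff a > a', or (a = a' and b > b'). Ranking the 3 terms shows the dominant one is 6 · n^(5/2) · log n. Hence f(n) ∈ Θ(n^(5/2) · log n).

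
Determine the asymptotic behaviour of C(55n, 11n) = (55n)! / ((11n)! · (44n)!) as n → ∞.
C(55n, 11n) ~ (3125/256)^(11n) · sqrt(5/(8π·11n))

Write N = 11n. Apply Stirling to each factorial:
  (5N)! ~ sqrt(2π·5N) · (5N/e)^(5N),
  N! ~ sqrt(2π N) · (N/e)^N,
  (4N)! ~ sqrt(2π·4N) · (4N/e)^(4N).
The exponential factors combine to (5N)^(5N) / (N^N · (4N)^(4N)) = 5^(5N)/4^(4N) = (5^5/4^4)^N = (3125/256)^N.
The square-root prefactors combine to sqrt(2π·5N) / (sqrt(2π N)·sqrt(2π·4N)) = sqrt(5 / (2π·4·N)) = sqrt(5/(8π·11n)).
Substituting N = 11n: C(55n, 11n) ~ (3125/256)^(11n) · sqrt(5/(8π·11n)).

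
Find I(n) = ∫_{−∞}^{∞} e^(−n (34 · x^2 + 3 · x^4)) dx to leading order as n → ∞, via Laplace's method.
I(n) ~ sqrt(π/(34n))

φ(x) = 34 · x^2 + 3 · x^4 has its unique global minimum at x* = 0 (since φ'(x) = 68x + 12x^3 = 0 only at x = 0 for real x with both coefficients positive, and φ → ∞ as |x| → ∞). At x* = 0, φ(0) = 0 and φ''(0) = 68. Laplace's method then gives
  I(n) ~ sqrt(2π / (n · φ''(0))) · e^(−n φ(0)) = sqrt(2π / (68n)) = sqrt(π/(34n)).
The 3 · x^4 term contributes only at subleading order (an O(1/n) relative correction).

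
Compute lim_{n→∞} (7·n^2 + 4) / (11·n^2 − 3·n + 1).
lim = 7/11

For large n the leading n^2 terms dominate both numerator and denominator. Dividing top and bottom by n^2, every other term tends to 0, leaving 7/11.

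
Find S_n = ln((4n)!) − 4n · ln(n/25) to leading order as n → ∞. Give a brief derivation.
S_n ~ 4n · (ln 100 − 1) + O(ln n)

Stirling: ln((4n)!) = 4n ln(4n) − 4n + O(ln n).
  S_n = 4n ln(4n) − 4n − 4n ln(n/25) + O(ln n)
      = 4n ln(4n) − 4n ln n + 4n ln 25 − 4n + O(ln n)
      = 4n ln 4 + 4n ln 25 − 4n + O(ln n)
      = 4n (ln 100 − 1) + O(ln n).
Numerically ln(100) − 1 ≈ 3.6052.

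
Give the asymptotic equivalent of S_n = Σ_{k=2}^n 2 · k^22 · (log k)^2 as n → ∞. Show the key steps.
S_n ~ 2 · n^23 · (log n)^2 / 23

By integral comparison, S_n = ∫_1^n 2 · x^22 · (log x)^2 dx + O(n^22 · (log n)^2). For the integral, the leading term of ∫_1^n x^22 (log x)^2 dx is n^23/23 · (log n)^2 (by repeated integration by parts; each step lowers the log-exponent and produces a relatively O(1/log n) correction). Hence S_n ~ 2 · n^23 · (log n)^2 / 23.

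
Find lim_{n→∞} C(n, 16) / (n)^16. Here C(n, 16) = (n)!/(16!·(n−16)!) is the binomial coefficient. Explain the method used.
lim = 1/16! = 1/20922789888000

With N = n → ∞: C(N, 16) / N^16 = [N(N−1)…(N−15)] / (16! · N^16) = (1/16!) · 1 · (1 − 1/n) · … · (1 − 15/n). Each factor → 1 as N → ∞, so the limit is 1/16! = 1/20922789888000.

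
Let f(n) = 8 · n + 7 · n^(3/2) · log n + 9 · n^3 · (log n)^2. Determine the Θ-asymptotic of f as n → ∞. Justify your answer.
f(n) ∈ Θ(n^3 · (log n)^2)

Compare the terms by growth order. For large n, n^a · (log n)^b dominates n^a' · (log n)^b' iff a > a', or (a = a' and b > b'). Ranking the 3 terms shows the dominant one is 9 · n^3 · (log n)^2. Hence f(n) ∈ Θ(n^3 · (log n)^2).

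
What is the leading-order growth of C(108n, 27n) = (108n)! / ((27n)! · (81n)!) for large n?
C(108n, 27n) ~ (256/27)^(27n) · sqrt(2/(3π·27n))

Write N = 27n. Apply Stirling to each factorial:
  (4N)! ~ sqrt(2π·4N) · (4N/e)^(4N),
  N! ~ sqrt(2π N) · (N/e)^N,
  (3N)! ~ sqrt(2π·3N) · (3N/e)^(3N).
The exponential factors combine to (4N)^(4N) / (N^N · (3N)^(3N)) = 4^(4N)/3^(3N) = (4^4/3^3)^N = (256/27)^N.
The square-root prefactors combine to sqrt(2π·4N) / (sqrt(2π N)·sqrt(2π·3N)) = sqrt(4 / (2π·3·N)) = sqrt(2/(3π·27n)).
Substituting N = 27n: C(108n, 27n) ~ (256/27)^(27n) · sqrt(2/(3π·27n)).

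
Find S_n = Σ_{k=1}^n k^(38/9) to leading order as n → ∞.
S_n ~ (9/47) · n^(47/9)

Integral comparison: Σ_{k=1}^n k^(38/9) = ∫_0^n x^(38/9) dx + O(n^(38/9)). The integral is n^(1 + 38/9) / (1 + 38/9) = n^((38+9)/9) / ((38+9)/9) = (9/47) · n^(47/9).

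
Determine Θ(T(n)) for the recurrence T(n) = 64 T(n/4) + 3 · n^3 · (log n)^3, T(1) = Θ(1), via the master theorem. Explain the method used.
T(n) = Θ(n^3 · (log n)^4)

Here log_4 64 = 3 and f(n) = 3 · n^3 · (log n)^3 = Θ(n^(log_4 64) · (log n)^3). This is the extended Case 2 of the master theorem (f matches the critical exponent up to log factors), giving T(n) = Θ(n^(log_4 64) · (log n)^(3+1)) = Θ(n^3 · (log n)^4).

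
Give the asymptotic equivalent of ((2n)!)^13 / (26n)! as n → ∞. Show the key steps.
((2n)!)^13/(26n)! ~ ((2π·2n)^(12/2) / sqrt(13)) · 13^(−13·2n)  →  0

Write N = 2n. Stirling: N! ~ sqrt(2π N)(N/e)^N and (13N)! ~ sqrt(2π·13N)·(13N/e)^(13N).
  (N!)^13/(13N)! ~ (2π N)^(13/2) (N/e)^(13N) / [sqrt(2π·13N) (13N/e)^(13N)]
     = (2π N)^(13/2) / sqrt(2π·13N) · (N/(13N))^(13N)
     = (2π N)^((13−1)/2) / sqrt(13) · 13^(−13N).
Since 13^13 > 1, the factor 13^(−13N) decays exponentially, so the ratio → 0. Substituting N = 2n gives the stated form.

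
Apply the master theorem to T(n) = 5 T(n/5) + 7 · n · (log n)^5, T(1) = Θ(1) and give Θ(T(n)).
T(n) = Θ(n · (log n)^6)

Here log_5 5 = 1 and f(n) = 7 · n · (log n)^5 = Θ(n^(log_5 5) · (log n)^5). This is the extended Case 2 of the master theorem (f matches the critical exponent up to log factors), giving T(n) = Θ(n^(log_5 5) · (log n)^(5+1)) = Θ(n · (log n)^6).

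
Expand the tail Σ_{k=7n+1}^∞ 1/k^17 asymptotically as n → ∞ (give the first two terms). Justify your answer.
Σ_{k>7n} 1/k^17 = 1/(16 · (7n)^16) − 1/(2 · (7n)^17) + O(1/(7n)^18)

Compare to the integral: ∫_{7n}^∞ x^(−17) dx = [−x^(−16)/16]_{7n}^∞ = 1/((17−1)·(7n)^16). The Euler-Maclaurin correction adds −f(7n)/2 = −1/(2·(7n)^17). Euler-Maclaurin then gives
  Σ_{k>7n} 1/k^17 = ∫_{7n}^∞ dx/x^17 − 1/(2·(7n)^17) + O(1/(7n)^18).
(Equivalently this is ζ(17) − Σ_{k≤7n} 1/k^17.)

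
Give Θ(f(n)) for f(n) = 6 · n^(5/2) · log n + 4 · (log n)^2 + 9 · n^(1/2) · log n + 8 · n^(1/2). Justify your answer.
f(n) ∈ Θ(n^(5/2) · log n)

Compare the terms by growth order. For large n, n^a · (log n)^b dominates n^a' · (log n)^b' iff a > a', or (a = a' and b > b'). Ranking the 4 terms shows the dominant one is 6 · n^(5/2) · log n. Hence f(n) ∈ Θ(n^(5/2) · log n).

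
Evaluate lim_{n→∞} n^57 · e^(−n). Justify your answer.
lim = 0

Exponentials with base > 1 dominate every fixed polynomial: for any fixed c, n^c / e^n → 0 as n → ∞ (e.g. by the ratio test, or since e^n grows faster than any power of n). Hence n^57 · e^(−n) = n^57 / e^n → 0.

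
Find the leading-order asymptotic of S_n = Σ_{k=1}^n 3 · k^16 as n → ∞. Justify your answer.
S_n ~ 3 · n^17 / 17

By integral comparison (Euler-Maclaurin), Σ_{k=1}^n 3 · k^16 = 3 · ∫_0^n x^16 dx + O(n^16) = 3 · n^17/17 + O(n^16). (Equivalently, Faulhaber's formula gives the same leading term.)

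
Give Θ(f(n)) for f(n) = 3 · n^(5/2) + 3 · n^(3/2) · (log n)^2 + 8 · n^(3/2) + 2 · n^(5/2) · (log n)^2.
f(n) ∈ Θ(n^(5/2) · (log n)^2)

Compare the terms by growth order. For large n, n^a · (log n)^b dominates n^a' · (log n)^b' iff a > a', or (a = a' and b > b'). Ranking the 4 terms shows the dominant one is 2 · n^(5/2) · (log n)^2. Hence f(n) ∈ Θ(n^(5/2) · (log n)^2).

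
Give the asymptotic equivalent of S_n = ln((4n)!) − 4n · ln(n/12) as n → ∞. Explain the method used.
S_n ~ 4n · (ln 48 − 1) + O(ln n)

Stirling: ln((4n)!) = 4n ln(4n) − 4n + O(ln n).
  S_n = 4n ln(4n) − 4n − 4n ln(n/12) + O(ln n)
      = 4n ln(4n) − 4n ln n + 4n ln 12 − 4n + O(ln n)
      = 4n ln 4 + 4n ln 12 − 4n + O(ln n)
      = 4n (ln 48 − 1) + O(ln n).
Numerically ln(48) − 1 ≈ 2.8712.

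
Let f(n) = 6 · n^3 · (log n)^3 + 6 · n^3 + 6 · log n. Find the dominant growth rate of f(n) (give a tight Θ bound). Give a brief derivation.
f(n) ∈ Θ(n^3 · (log n)^3)

Compare the terms by growth order. For large n, n^a · (log n)^b dominates n^a' · (log n)^b' iff a > a', or (a = a' and b > b'). Ranking the 3 terms shows the dominant one is 6 · n^3 · (log n)^3. Hence f(n) ∈ Θ(n^3 · (log n)^3).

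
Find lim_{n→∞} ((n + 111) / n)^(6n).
lim = e^666

Rewrite as (1 + 111/n)^(6n). By the standard limit (1 + x/n)^n → e^x, we have (1 + 111/n)^n → e^111, and raising to the 6th power gives e^666.
More precisely, ln[(1 + 111/n)^(6n)] = 6n · ln(1 + 111/n) = 6n · (111/n + O(1/n^2)) = 666 + O(1/n) → 666.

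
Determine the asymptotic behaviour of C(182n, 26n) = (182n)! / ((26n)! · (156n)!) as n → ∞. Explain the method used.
C(182n, 26n) ~ (823543/46656)^(26n) · sqrt(7/(12π·26n))

Write N = 26n. Apply Stirling to each factorial:
  (7N)! ~ sqrt(2π·7N) · (7N/e)^(7N),
  N! ~ sqrt(2π N) · (N/e)^N,
  (6N)! ~ sqrt(2π·6N) · (6N/e)^(6N).
The exponential factors combine to (7N)^(7N) / (N^N · (6N)^(6N)) = 7^(7N)/6^(6N) = (7^7/6^6)^N = (823543/46656)^N.
The square-root prefactors combine to sqrt(2π·7N) / (sqrt(2π N)·sqrt(2π·6N)) = sqrt(7 / (2π·6·N)) = sqrt(7/(12π·26n)).
Substituting N = 26n: C(182n, 26n) ~ (823543/46656)^(26n) · sqrt(7/(12π·26n)).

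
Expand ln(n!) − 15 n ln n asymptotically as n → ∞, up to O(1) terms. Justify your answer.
ln(n!) − 15 n ln n = −14 n ln n − n + (1/2) ln(2π n) + O(1/n)

Stirling: ln((n)!) = n ln(n) − n + (1/2) ln(2π·n) + O(1/n).
Here n ln(n) = n ln n.
Subtract 15n ln n: leading term is (1 − 15) n ln n = −14 n ln n. The next term is −n. Then the (1/2) ln(2π·n) correction.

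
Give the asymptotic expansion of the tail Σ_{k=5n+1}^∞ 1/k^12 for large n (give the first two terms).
Σ_{k>5n} 1/k^12 = 1/(11 · (5n)^11) − 1/(2 · (5n)^12) + O(1/(5n)^13)

Compare to the integral: ∫_{5n}^∞ x^(−12) dx = [−x^(−11)/11]_{5n}^∞ = 1/((12−1)·(5n)^11). The Euler-Maclaurin correction adds −f(5n)/2 = −1/(2·(5n)^12). Euler-Maclaurin then gives
  Σ_{k>5n} 1/k^12 = ∫_{5n}^∞ dx/x^12 − 1/(2·(5n)^12) + O(1/(5n)^13).
(Equivalently this is ζ(12) − Σ_{k≤5n} 1/k^12.)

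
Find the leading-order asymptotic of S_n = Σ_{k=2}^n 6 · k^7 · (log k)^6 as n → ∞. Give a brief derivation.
S_n ~ 3 · n^8 · (log n)^6 / 4

By integral comparison, S_n = ∫_1^n 6 · x^7 · (log x)^6 dx + O(n^7 · (log n)^6). For the integral, the leading term of ∫_1^n x^7 (log x)^6 dx is n^8/8 · (log n)^6 (by repeated integration by parts; each step lowers the log-exponent and produces a relatively O(1/log n) correction). Hence S_n ~ 3 · n^8 · (log n)^6 / 4.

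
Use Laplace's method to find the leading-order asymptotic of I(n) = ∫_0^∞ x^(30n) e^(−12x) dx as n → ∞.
I(n) ~ (sqrt(2π·30n) / 12) · (30n/(12e))^(30n)

Write the integrand as exp(30n ln x − 12x) and set f(x) = 30n ln x − 12x. Then f'(x) = 30n/x − 12 = 0 at x* = 30n/12, and f''(x*) = −30n/x*^2 = −12^2/(30n). Laplace's method (interior maximum) gives
  I(n) ~ e^(f(x*)) · sqrt(2π / |f''(x*)|)
        = exp(30n ln(30n/12) − 30n) · sqrt(2π · 30n / 12^2)
        = (30n/12)^(30n) e^(−30n) · sqrt(2π·30n) / 12
        = (sqrt(2π·30n) / 12) · (30n/(12e))^(30n).
This matches Γ(30n+1)/12^(30n+1) with Stirling applied to Γ.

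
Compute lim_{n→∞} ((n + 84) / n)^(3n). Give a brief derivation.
lim = e^252

Rewrite as (1 + 84/n)^(3n). By the standard limit (1 + x/n)^n → e^x, we have (1 + 84/n)^n → e^84, and raising to the 3rd power gives e^252.
More precisely, ln[(1 + 84/n)^(3n)] = 3n · ln(1 + 84/n) = 3n · (84/n + O(1/n^2)) = 252 + O(1/n) → 252.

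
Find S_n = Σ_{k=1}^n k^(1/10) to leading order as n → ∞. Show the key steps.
S_n ~ (10/11) · n^(11/10)

Integral comparison: Σ_{k=1}^n k^(1/10) = ∫_0^n x^(1/10) dx + O(n^(1/10)). The integral is n^(1 + 1/10) / (1 + 1/10) = n^((1+10)/10) / ((1+10)/10) = (10/11) · n^(11/10).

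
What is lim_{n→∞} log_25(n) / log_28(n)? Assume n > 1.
lim = ln(28) / ln(25) = log_25(28)

Change of base: log_25(n) = ln n / ln 25 and log_28(n) = ln n / ln 28. The ratio is (ln n / ln 25) · (ln 28 / ln n) = ln 28 / ln 25, a constant independent of n. So the limit is ln 28 / ln 25 = log_25(28).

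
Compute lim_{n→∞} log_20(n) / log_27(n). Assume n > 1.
lim = ln(27) / ln(20) = log_20(27)

Change of base: log_20(n) = ln n / ln 20 and log_27(n) = ln n / ln 27. The ratio is (ln n / ln 20) · (ln 27 / ln n) = ln 27 / ln 20, a constant independent of n. So the limit is ln 27 / ln 20 = log_20(27).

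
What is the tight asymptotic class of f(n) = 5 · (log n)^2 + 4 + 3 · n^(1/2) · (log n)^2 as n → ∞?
f(n) ∈ Θ(n^(1/2) · (log n)^2)

Compare the terms by growth order. For large n, n^a · (log n)^b dominates n^a' · (log n)^b' iff a > a', or (a = a' and b > b'). Ranking the 3 terms shows the dominant one is 3 · n^(1/2) · (log n)^2. Hence f(n) ∈ Θ(n^(1/2) · (log n)^2).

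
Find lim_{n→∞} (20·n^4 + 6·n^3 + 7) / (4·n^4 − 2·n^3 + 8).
lim = 20/4 = 5

For large n the leading n^4 terms dominate both numerator and denominator. Dividing top and bottom by n^4, every other term tends to 0, leaving 20/4 = 5.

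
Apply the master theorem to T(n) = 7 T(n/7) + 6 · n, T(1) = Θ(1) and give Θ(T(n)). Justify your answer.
T(n) = Θ(n log n)

log_7 7 = 1, and f(n) = 6 · n = Θ(n^(log_7 7)). This is Case 2 of the master theorem: T(n) = Θ(f(n) · log n) = Θ(n log n).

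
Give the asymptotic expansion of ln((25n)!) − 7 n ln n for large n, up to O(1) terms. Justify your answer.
ln((25n)!) − 7 n ln n = 18 n ln n + 25(ln 25 − 1) n + (1/2) ln(2π·25n) + O(1/n)

Stirling: ln((25n)!) = 25n ln(25n) − 25n + (1/2) ln(2π·25n) + O(1/n).
Expand 25n ln(25n) = 25n (ln n + ln 25) = 25n ln n + 25n ln 25.
Subtract 7n ln n: leading term is (25 − 7) n ln n = 18 n ln n. The next term is 25n ln 25 − 25n = 25(ln 25 − 1) n. Then the (1/2) ln(2π·25n) correction.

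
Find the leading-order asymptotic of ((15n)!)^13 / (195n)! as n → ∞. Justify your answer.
((15n)!)^13/(195n)! ~ ((2π·15n)^(12/2) / sqrt(13)) · 13^(−13·15n)  →  0

Write N = 15n. Stirling: N! ~ sqrt(2π N)(N/e)^N and (13N)! ~ sqrt(2π·13N)·(13N/e)^(13N).
  (N!)^13/(13N)! ~ (2π N)^(13/2) (N/e)^(13N) / [sqrt(2π·13N) (13N/e)^(13N)]
     = (2π N)^(13/2) / sqrt(2π·13N) · (N/(13N))^(13N)
     = (2π N)^((13−1)/2) / sqrt(13) · 13^(−13N).
Since 13^13 > 1, the factor 13^(−13N) decays exponentially, so the ratio → 0. Substituting N = 15n gives the stated form.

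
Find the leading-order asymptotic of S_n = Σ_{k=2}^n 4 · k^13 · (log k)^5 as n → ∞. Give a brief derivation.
S_n ~ 2 · n^14 · (log n)^5 / 7

By integral comparison, S_n = ∫_1^n 4 · x^13 · (log x)^5 dx + O(n^13 · (log n)^5). For the integral, the leading term of ∫_1^n x^13 (log x)^5 dx is n^14/14 · (log n)^5 (by repeated integration by parts; each step lowers the log-exponent and produces a relatively O(1/log n) correction). Hence S_n ~ 2 · n^14 · (log n)^5 / 7.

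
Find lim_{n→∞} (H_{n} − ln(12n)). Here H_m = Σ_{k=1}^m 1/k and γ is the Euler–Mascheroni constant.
lim = −ln 12 + γ

By Euler-Maclaurin, H_m = ln m + γ + O(1/m). So
  H_{n} − ln(12n) = ln(n) + γ − ln(12n) + O(1/n)
                       = ln(1/12) + γ + O(1/n).
Hence the limit is ln(1/12) + γ.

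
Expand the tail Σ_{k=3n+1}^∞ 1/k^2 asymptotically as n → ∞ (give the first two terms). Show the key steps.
Σ_{k>3n} 1/k^2 = 1/(1 · (3n)) − 1/(2 · (3n)^2) + O(1/(3n)^3)

Compare to the integral: ∫_{3n}^∞ x^(−2) dx = [−x^(−1)/1]_{3n}^∞ = 1/((2−1)·(3n)). The Euler-Maclaurin correction adds −f(3n)/2 = −1/(2·(3n)^2). Euler-Maclaurin then gives
  Σ_{k>3n} 1/k^2 = ∫_{3n}^∞ dx/x^2 − 1/(2·(3n)^2) + O(1/(3n)^3).
(Equivalently this is ζ(2) − Σ_{k≤3n} 1/k^2.)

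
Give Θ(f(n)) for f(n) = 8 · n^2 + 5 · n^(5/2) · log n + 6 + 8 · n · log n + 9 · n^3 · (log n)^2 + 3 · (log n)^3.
f(n) ∈ Θ(n^3 · (log n)^2)

Compare the terms by growth order. For large n, n^a · (log n)^b dominates n^a' · (log n)^b' iff a > a', or (a = a' and b > b'). Ranking the 6 terms shows the dominant one is 9 · n^3 · (log n)^2. Hence f(n) ∈ Θ(n^3 · (log n)^2).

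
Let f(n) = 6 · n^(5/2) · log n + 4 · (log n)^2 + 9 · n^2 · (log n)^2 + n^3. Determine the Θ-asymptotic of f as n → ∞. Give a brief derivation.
f(n) ∈ Θ(n^3)

Compare the terms by growth order. For large n, n^a · (log n)^b dominates n^a' · (log n)^b' iff a > a', or (a = a' and b > b'). Ranking the 4 terms shows the dominant one is n^3. Hence f(n) ∈ Θ(n^3).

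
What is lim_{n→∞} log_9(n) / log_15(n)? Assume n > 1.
lim = ln(15) / ln(9) = log_9(15)

Change of base: log_9(n) = ln n / ln 9 and log_15(n) = ln n / ln 15. The ratio is (ln n / ln 9) · (ln 15 / ln n) = ln 15 / ln 9, a constant independent of n. So the limit is ln 15 / ln 9 = log_9(15).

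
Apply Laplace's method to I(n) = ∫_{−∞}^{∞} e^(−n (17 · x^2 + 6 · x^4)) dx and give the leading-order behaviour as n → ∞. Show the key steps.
I(n) ~ sqrt(π/(17n))

φ(x) = 17 · x^2 + 6 · x^4 has its unique global minimum at x* = 0 (since φ'(x) = 34x + 24x^3 = 0 only at x = 0 for real x with both coefficients positive, and φ → ∞ as |x| → ∞). At x* = 0, φ(0) = 0 and φ''(0) = 34. Laplace's method then gives
  I(n) ~ sqrt(2π / (n · φ''(0))) · e^(−n φ(0)) = sqrt(2π / (34n)) = sqrt(π/(17n)).
The 6 · x^4 term contributes only at subleading order (an O(1/n) relative correction).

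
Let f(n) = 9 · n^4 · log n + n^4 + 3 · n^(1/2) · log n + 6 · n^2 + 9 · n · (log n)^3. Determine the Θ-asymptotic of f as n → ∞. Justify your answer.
f(n) ∈ Θ(n^4 · log n)

Compare the terms by growth order. For large n, n^a · (log n)^b dominates n^a' · (log n)^b' iff a > a', or (a = a' and b > b'). Ranking the 5 terms shows the dominant one is 9 · n^4 · log n. Hence f(n) ∈ Θ(n^4 · log n).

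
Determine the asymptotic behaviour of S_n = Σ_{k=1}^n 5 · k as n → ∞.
S_n ~ 5 · n^2 / 2

By integral comparison (Euler-Maclaurin), Σ_{k=1}^n 5 · k = 5 · ∫_0^n x^1 dx + O(n) = 5 · n^2/2 + O(n). (Equivalently, Faulhaber's formula gives the same leading term.)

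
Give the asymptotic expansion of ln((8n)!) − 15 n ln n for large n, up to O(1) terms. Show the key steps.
ln((8n)!) − 15 n ln n = −7 n ln n + 8(ln 8 − 1) n + (1/2) ln(2π·8n) + O(1/n)

Stirling: ln((8n)!) = 8n ln(8n) − 8n + (1/2) ln(2π·8n) + O(1/n).
Expand 8n ln(8n) = 8n (ln n + ln 8) = 8n ln n + 8n ln 8.
Subtract 15n ln n: leading term is (8 − 15) n ln n = −7 n ln n. The next term is 8n ln 8 − 8n = 8(ln 8 − 1) n. Then the (1/2) ln(2π·8n) correction.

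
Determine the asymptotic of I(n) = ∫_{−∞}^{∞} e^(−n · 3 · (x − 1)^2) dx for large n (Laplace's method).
I(n) = sqrt(π/(3n))

Here φ(x) = 3 · (x − 1)^2 has its unique minimum at x* = 1 with φ(x*) = 0 and φ''(x*) = 6. Laplace's method gives
  I(n) ~ e^(−n φ(x*)) · sqrt(2π / (n · φ''(x*))) = sqrt(2π / (6n)) = sqrt(π/(3n)).
This is exact: substituting u = (x − 1)·sqrt(3n) gives I(n) = (1/sqrt(3n)) ∫_{−∞}^{∞} e^(−u^2) du = sqrt(π/(3n)).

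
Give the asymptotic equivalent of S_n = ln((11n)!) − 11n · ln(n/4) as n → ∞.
S_n ~ 11n · (ln 44 − 1) + O(ln n)

Stirling: ln((11n)!) = 11n ln(11n) − 11n + O(ln n).
  S_n = 11n ln(11n) − 11n − 11n ln(n/4) + O(ln n)
      = 11n ln(11n) − 11n ln n + 11n ln 4 − 11n + O(ln n)
      = 11n ln 11 + 11n ln 4 − 11n + O(ln n)
      = 11n (ln 44 − 1) + O(ln n).
Numerically ln(44) − 1 ≈ 2.7842.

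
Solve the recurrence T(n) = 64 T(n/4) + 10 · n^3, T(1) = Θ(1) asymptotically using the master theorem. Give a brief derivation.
T(n) = Θ(n^3 log n)

log_4 64 = 3, and f(n) = 10 · n^3 = Θ(n^(log_4 64)). This is Case 2 of the master theorem: T(n) = Θ(f(n) · log n) = Θ(n^3 log n).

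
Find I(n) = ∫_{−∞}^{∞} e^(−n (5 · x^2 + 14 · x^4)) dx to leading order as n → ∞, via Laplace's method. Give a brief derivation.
I(n) ~ sqrt(π/(5n))

φ(x) = 5 · x^2 + 14 · x^4 has its unique global minimum at x* = 0 (since φ'(x) = 10x + 56x^3 = 0 only at x = 0 for real x with both coefficients positive, and φ → ∞ as |x| → ∞). At x* = 0, φ(0) = 0 and φ''(0) = 10. Laplace's method then gives
  I(n) ~ sqrt(2π / (n · φ''(0))) · e^(−n φ(0)) = sqrt(2π / (10n)) = sqrt(π/(5n)).
The 14 · x^4 term contributes only at subleading order (an O(1/n) relative correction).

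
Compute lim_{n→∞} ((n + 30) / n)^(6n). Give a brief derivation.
lim = e^180

Rewrite as (1 + 30/n)^(6n). By the standard limit (1 + x/n)^n → e^x, we have (1 + 30/n)^n → e^30, and raising to the 6th power gives e^180.
More precisely, ln[(1 + 30/n)^(6n)] = 6n · ln(1 + 30/n) = 6n · (30/n + O(1/n^2)) = 180 + O(1/n) → 180.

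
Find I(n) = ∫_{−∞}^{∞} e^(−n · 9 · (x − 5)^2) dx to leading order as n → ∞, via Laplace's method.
I(n) = sqrt(π/(9n))

Here φ(x) = 9 · (x − 5)^2 has its unique minimum at x* = 5 with φ(x*) = 0 and φ''(x*) = 18. Laplace's method gives
  I(n) ~ e^(−n φ(x*)) · sqrt(2π / (n · φ''(x*))) = sqrt(2π / (18n)) = sqrt(π/(9n)).
This is exact: substituting u = (x − 5)·sqrt(9n) gives I(n) = (1/sqrt(9n)) ∫_{−∞}^{∞} e^(−u^2) du = sqrt(π/(9n)).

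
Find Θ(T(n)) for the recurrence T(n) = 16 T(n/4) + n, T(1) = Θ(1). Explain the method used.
T(n) = Θ(n^2)

Master theorem: compare f(n) = n to n^(log_4 16) where log_4 16 = 2. Since 1 < log_4 16, we have f(n) = O(n^(log_4 16 − ε)) for some ε > 0 — Case 1. Hence T(n) = Θ(n^(log_4 16)) = Θ(n^2).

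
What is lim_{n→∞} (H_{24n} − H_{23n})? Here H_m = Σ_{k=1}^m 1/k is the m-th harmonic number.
lim = ln(24/23)

Euler-Maclaurin gives H_m = ln m + γ + 1/(2m) + O(1/m^2). The γ and O(1/m) terms cancel in the difference:
  H_{24n} − H_{23n} = ln(24n) − ln(23n) + O(1/n) = ln(24/23) + O(1/n).
Hence the limit is ln(24/23).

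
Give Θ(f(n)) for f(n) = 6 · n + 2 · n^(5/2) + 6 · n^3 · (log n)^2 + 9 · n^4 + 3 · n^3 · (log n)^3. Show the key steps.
f(n) ∈ Θ(n^4)

Compare the terms by growth order. For large n, n^a · (log n)^b dominates n^a' · (log n)^b' iff a > a', or (a = a' and b > b'). Ranking the 5 terms shows the dominant one is 9 · n^4. Hence f(n) ∈ Θ(n^4).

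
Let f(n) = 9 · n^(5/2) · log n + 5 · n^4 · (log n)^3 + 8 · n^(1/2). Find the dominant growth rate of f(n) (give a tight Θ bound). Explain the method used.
f(n) ∈ Θ(n^4 · (log n)^3)

Compare the terms by growth order. For large n, n^a · (log n)^b dominates n^a' · (log n)^b' iff a > a', or (a = a' and b > b'). Ranking the 3 terms shows the dominant one is 5 · n^4 · (log n)^3. Hence f(n) ∈ Θ(n^4 · (log n)^3).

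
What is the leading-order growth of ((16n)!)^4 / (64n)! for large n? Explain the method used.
((16n)!)^4/(64n)! ~ ((2π·16n)^(3/2) / 2) · 4^(−4·16n)  →  0

Write N = 16n. Stirling: N! ~ sqrt(2π N)(N/e)^N and (4N)! ~ sqrt(2π·4N)·(4N/e)^(4N).
  (N!)^4/(4N)! ~ (2π N)^(4/2) (N/e)^(4N) / [sqrt(2π·4N) (4N/e)^(4N)]
     = (2π N)^(4/2) / sqrt(2π·4N) · (N/(4N))^(4N)
     = (2π N)^((4−1)/2) / 2 · 4^(−4N).
Since 4^4 > 1, the factor 4^(−4N) decays exponentially, so the ratio → 0. Substituting N = 16n gives the stated form.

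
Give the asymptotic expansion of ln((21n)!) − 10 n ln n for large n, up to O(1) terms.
ln((21n)!) − 10 n ln n = 11 n ln n + 21(ln 21 − 1) n + (1/2) ln(2π·21n) + O(1/n)

Stirling: ln((21n)!) = 21n ln(21n) − 21n + (1/2) ln(2π·21n) + O(1/n).
Expand 21n ln(21n) = 21n (ln n + ln 21) = 21n ln n + 21n ln 21.
Subtract 10n ln n: leading term is (21 − 10) n ln n = 11 n ln n. The next term is 21n ln 21 − 21n = 21(ln 21 − 1) n. Then the (1/2) ln(2π·21n) correction.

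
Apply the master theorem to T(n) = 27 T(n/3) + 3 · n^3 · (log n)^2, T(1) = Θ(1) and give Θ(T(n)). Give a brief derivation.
T(n) = Θ(n^3 · (log n)^3)

Here log_3 27 = 3 and f(n) = 3 · n^3 · (log n)^2 = Θ(n^(log_3 27) · (log n)^2). This is the extended Case 2 of the master theorem (f matches the critical exponent up to log factors), giving T(n) = Θ(n^(log_3 27) · (log n)^(2+1)) = Θ(n^3 · (log n)^3).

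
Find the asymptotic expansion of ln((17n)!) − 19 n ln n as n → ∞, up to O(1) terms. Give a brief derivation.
ln((17n)!) − 19 n ln n = −2 n ln n + 17(ln 17 − 1) n + (1/2) ln(2π·17n) + O(1/n)

Stirling: ln((17n)!) = 17n ln(17n) − 17n + (1/2) ln(2π·17n) + O(1/n).
Expand 17n ln(17n) = 17n (ln n + ln 17) = 17n ln n + 17n ln 17.
Subtract 19n ln n: leading term is (17 − 19) n ln n = −2 n ln n. The next term is 17n ln 17 − 17n = 17(ln 17 − 1) n. Then the (1/2) ln(2π·17n) correction.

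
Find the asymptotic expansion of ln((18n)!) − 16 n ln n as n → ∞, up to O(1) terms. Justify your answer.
ln((18n)!) − 16 n ln n = 2 n ln n + 18(ln 18 − 1) n + (1/2) ln(2π·18n) + O(1/n)

Stirling: ln((18n)!) = 18n ln(18n) − 18n + (1/2) ln(2π·18n) + O(1/n).
Expand 18n ln(18n) = 18n (ln n + ln 18) = 18n ln n + 18n ln 18.
Subtract 16n ln n: leading term is (18 − 16) n ln n = 2 n ln n. The next term is 18n ln 18 − 18n = 18(ln 18 − 1) n. Then the (1/2) ln(2π·18n) correction.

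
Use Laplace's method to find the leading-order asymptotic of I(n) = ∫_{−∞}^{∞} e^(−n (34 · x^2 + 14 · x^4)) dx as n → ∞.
I(n) ~ sqrt(π/(34n))

φ(x) = 34 · x^2 + 14 · x^4 has its unique global minimum at x* = 0 (since φ'(x) = 68x + 56x^3 = 0 only at x = 0 for real x with both coefficients positive, and φ → ∞ as |x| → ∞). At x* = 0, φ(0) = 0 and φ''(0) = 68. Laplace's method then gives
  I(n) ~ sqrt(2π / (n · φ''(0))) · e^(−n φ(0)) = sqrt(2π / (68n)) = sqrt(π/(34n)).
The 14 · x^4 term contributes only at subleading order (an O(1/n) relative correction).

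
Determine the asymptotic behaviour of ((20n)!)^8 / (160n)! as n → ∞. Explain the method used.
((20n)!)^8/(160n)! ~ ((2π·20n)^(7/2) / sqrt(8)) · 8^(−8·20n)  →  0

Write N = 20n. Stirling: N! ~ sqrt(2π N)(N/e)^N and (8N)! ~ sqrt(2π·8N)·(8N/e)^(8N).
  (N!)^8/(8N)! ~ (2π N)^(8/2) (N/e)^(8N) / [sqrt(2π·8N) (8N/e)^(8N)]
     = (2π N)^(8/2) / sqrt(2π·8N) · (N/(8N))^(8N)
     = (2π N)^((8−1)/2) / sqrt(8) · 8^(−8N).
Since 8^8 > 1, the factor 8^(−8N) decays exponentially, so the ratio → 0. Substituting N = 20n gives the stated form.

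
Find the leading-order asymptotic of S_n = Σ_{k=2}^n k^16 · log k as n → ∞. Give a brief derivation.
S_n ~ n^17 log n / 17 − n^17 / 289

By integral comparison, S_n = ∫_1^n x^16 · log x dx + O(n^16 · log n). For the integral, ∫ x^16 log x dx = n^17 log n / 17 − n^17/289 (integration by parts). Hence S_n ~ n^17 log n / 17 − n^17 / 289.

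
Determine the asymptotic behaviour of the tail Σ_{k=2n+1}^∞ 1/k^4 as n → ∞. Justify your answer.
Σ_{k>2n} 1/k^4 ~ 1/(3 · (2n)^3)

Compare to the integral: ∫_{2n}^∞ x^(−4) dx = [−x^(−3)/3]_{2n}^∞ = 1/((4−1)·(2n)^3). Euler-Maclaurin then gives
  Σ_{k>2n} 1/k^4 = ∫_{2n}^∞ dx/x^4 − 1/(2·(2n)^4) + O(1/(2n)^5).
(Equivalently this is ζ(4) − Σ_{k≤2n} 1/k^4.)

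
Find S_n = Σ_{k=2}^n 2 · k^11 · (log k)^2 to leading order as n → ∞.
S_n ~ n^12 · (log n)^2 / 6

By integral comparison, S_n = ∫_1^n 2 · x^11 · (log x)^2 dx + O(n^11 · (log n)^2). For the integral, the leading term of ∫_1^n x^11 (log x)^2 dx is n^12/12 · (log n)^2 (by repeated integration by parts; each step lowers the log-exponent and produces a relatively O(1/log n) correction). Hence S_n ~ n^12 · (log n)^2 / 6.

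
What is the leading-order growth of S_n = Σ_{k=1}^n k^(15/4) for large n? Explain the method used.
S_n ~ (4/19) · n^(19/4)

Integral comparison: Σ_{k=1}^n k^(15/4) = ∫_0^n x^(15/4) dx + O(n^(15/4)). The integral is n^(1 + 15/4) / (1 + 15/4) = n^((15+4)/4) / ((15+4)/4) = (4/19) · n^(19/4).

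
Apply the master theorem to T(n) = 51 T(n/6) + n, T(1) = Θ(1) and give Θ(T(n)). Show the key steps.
T(n) = Θ(n^(log_6 51))

Master theorem: compare f(n) = n to n^(log_6 51) where log_6 51 ≈ 2.194. Since 1 < log_6 51, we have f(n) = O(n^(log_6 51 − ε)) for some ε > 0 — Case 1. Hence T(n) = Θ(n^(log_6 51)).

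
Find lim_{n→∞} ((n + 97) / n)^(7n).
lim = e^679

Rewrite as (1 + 97/n)^(7n). By the standard limit (1 + x/n)^n → e^x, we have (1 + 97/n)^n → e^97, and raising to the 7th power gives e^679.
More precisely, ln[(1 + 97/n)^(7n)] = 7n · ln(1 + 97/n) = 7n · (97/n + O(1/n^2)) = 679 + O(1/n) → 679.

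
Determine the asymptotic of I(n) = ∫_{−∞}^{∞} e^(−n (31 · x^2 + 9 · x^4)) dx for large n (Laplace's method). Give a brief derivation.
I(n) ~ sqrt(π/(31n))

φ(x) = 31 · x^2 + 9 · x^4 has its unique global minimum at x* = 0 (since φ'(x) = 62x + 36x^3 = 0 only at x = 0 for real x with both coefficients positive, and φ → ∞ as |x| → ∞). At x* = 0, φ(0) = 0 and φ''(0) = 62. Laplace's method then gives
  I(n) ~ sqrt(2π / (n · φ''(0))) · e^(−n φ(0)) = sqrt(2π / (62n)) = sqrt(π/(31n)).
The 9 · x^4 term contributes only at subleading order (an O(1/n) relative correction).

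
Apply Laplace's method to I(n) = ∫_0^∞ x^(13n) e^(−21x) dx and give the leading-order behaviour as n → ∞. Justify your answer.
I(n) ~ (sqrt(2π·13n) / 21) · (13n/(21e))^(13n)

Write the integrand as exp(13n ln x − 21x) and set f(x) = 13n ln x − 21x. Then f'(x) = 13n/x − 21 = 0 at x* = 13n/21, and f''(x*) = −13n/x*^2 = −21^2/(13n). Laplace's method (interior maximum) gives
  I(n) ~ e^(f(x*)) · sqrt(2π / |f''(x*)|)
        = exp(13n ln(13n/21) − 13n) · sqrt(2π · 13n / 21^2)
        = (13n/21)^(13n) e^(−13n) · sqrt(2π·13n) / 21
        = (sqrt(2π·13n) / 21) · (13n/(21e))^(13n).
This matches Γ(13n+1)/21^(13n+1) with Stirling applied to Γ.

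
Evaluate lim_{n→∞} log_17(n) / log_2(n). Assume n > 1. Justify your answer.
lim = ln(2) / ln(17) = log_17(2)

Change of base: log_17(n) = ln n / ln 17 and log_2(n) = ln n / ln 2. The ratio is (ln n / ln 17) · (ln 2 / ln n) = ln 2 / ln 17, a constant independent of n. So the limit is ln 2 / ln 17 = log_17(2).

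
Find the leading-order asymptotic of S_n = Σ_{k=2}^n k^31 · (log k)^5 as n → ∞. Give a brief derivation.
S_n ~ n^32 · (log n)^5 / 32

By integral comparison, S_n = ∫_1^n x^31 · (log x)^5 dx + O(n^31 · (log n)^5). For the integral, the leading term of ∫_1^n x^31 (log x)^5 dx is n^32/32 · (log n)^5 (by repeated integration by parts; each step lowers the log-exponent and produces a relatively O(1/log n) correction). Hence S_n ~ n^32 · (log n)^5 / 32.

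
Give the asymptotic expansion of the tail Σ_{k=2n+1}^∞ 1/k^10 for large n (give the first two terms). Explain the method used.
Σ_{k>2n} 1/k^10 = 1/(9 · (2n)^9) − 1/(2 · (2n)^10) + O(1/(2n)^11)

Compare to the integral: ∫_{2n}^∞ x^(−10) dx = [−x^(−9)/9]_{2n}^∞ = 1/((10−1)·(2n)^9). The Euler-Maclaurin correction adds −f(2n)/2 = −1/(2·(2n)^10). Euler-Maclaurin then gives
  Σ_{k>2n} 1/k^10 = ∫_{2n}^∞ dx/x^10 − 1/(2·(2n)^10) + O(1/(2n)^11).
(Equivalently this is ζ(10) − Σ_{k≤2n} 1/k^10.)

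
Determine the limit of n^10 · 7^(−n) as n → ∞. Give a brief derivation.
lim = 0

Exponentials with base > 1 dominate every fixed polynomial: for any fixed c, n^c / 7^n → 0 as n → ∞ (e.g. by the ratio test, or by writing 7^n = e^(n ln 7) and noting e^(n ln 7) / n^c → ∞). Hence n^10 · 7^(−n) = n^10 / 7^n → 0.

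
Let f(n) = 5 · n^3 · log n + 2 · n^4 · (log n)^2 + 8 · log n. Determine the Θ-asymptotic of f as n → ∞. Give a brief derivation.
f(n) ∈ Θ(n^4 · (log n)^2)

Compare the terms by growth order. For large n, n^a · (log n)^b dominates n^a' · (log n)^b' iff a > a', or (a = a' and b > b'). Ranking the 3 terms shows the dominant one is 2 · n^4 · (log n)^2. Hence f(n) ∈ Θ(n^4 · (log n)^2).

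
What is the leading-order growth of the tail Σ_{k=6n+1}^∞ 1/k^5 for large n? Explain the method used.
Σ_{k>6n} 1/k^5 ~ 1/(4 · (6n)^4)

Compare to the integral: ∫_{6n}^∞ x^(−5) dx = [−x^(−4)/4]_{6n}^∞ = 1/((5−1)·(6n)^4). Euler-Maclaurin then gives
  Σ_{k>6n} 1/k^5 = ∫_{6n}^∞ dx/x^5 − 1/(2·(6n)^5) + O(1/(6n)^6).
(Equivalently this is ζ(5) − Σ_{k≤6n} 1/k^5.)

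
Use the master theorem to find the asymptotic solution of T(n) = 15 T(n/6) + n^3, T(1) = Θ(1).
T(n) = Θ(n^3)

log_6 15 ≈ 1.511. f(n) = n^3 dominates n^(log_6 15) since 3 > 1.511, and the regularity condition a·f(n/b) = 15·(n/6)^3 = (15/216)·n^3 ≤ c·f(n) holds with c = 15/216 ≈ 0.0694 < 1. So this is Case 3: T(n) = Θ(f(n)) = Θ(n^3).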